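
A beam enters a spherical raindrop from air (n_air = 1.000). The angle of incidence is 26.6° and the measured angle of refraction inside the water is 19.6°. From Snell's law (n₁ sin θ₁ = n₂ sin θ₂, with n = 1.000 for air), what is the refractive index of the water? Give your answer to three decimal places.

n = sin θ_i / sin θ_r = sin 26.6° / sin 19.6° = 0.4478 / 0.3355 = 1.3348.

1.335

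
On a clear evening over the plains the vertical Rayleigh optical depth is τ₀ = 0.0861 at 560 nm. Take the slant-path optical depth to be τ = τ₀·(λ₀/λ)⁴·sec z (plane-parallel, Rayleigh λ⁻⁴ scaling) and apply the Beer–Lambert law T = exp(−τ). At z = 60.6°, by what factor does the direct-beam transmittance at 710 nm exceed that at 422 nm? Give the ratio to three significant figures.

1.61

Airmass: sec 60.6° = 2.0371.
τ(710 nm) = 0.0861 × (560/710)⁴ × 2.0371 = 0.0861 × 0.3870 × 2.0371 = 0.0679.
τ(422 nm) = 0.0861 × (560/422)⁴ × 2.0371 = 0.0861 × 3.1010 × 2.0371 = 0.5439.
T(710)/T(422) = exp(τ_B − τ_A) = exp(0.4760) = 1.6096.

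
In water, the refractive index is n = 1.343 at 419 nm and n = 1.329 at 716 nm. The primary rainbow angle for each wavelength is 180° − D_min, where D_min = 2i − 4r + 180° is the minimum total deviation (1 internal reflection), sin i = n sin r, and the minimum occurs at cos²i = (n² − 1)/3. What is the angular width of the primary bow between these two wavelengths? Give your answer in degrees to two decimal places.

At 419 nm (n = 1.343): cos²i = 0.26788 → i = 58.830°, r = 39.577°, D_min = 139.354°, rainbow angle = 40.646°.
At 716 nm (n = 1.329): cos²i = 0.25541 → i = 59.643°, r = 40.487°, D_min = 137.337°, rainbow angle = 42.663°.
Angular width = |40.646° − 42.663°| = 2.017°.

2.02°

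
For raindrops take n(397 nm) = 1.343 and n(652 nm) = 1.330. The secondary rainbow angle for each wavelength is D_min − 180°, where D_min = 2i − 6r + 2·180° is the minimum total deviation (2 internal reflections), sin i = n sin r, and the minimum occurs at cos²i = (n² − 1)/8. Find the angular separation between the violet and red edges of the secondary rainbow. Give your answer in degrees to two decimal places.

3.38°

At 397 nm (n = 1.343): cos²i = 0.10046 → i = 71.522°, r = 44.928°, D_min = 233.478°, rainbow angle = 53.478°.
At 652 nm (n = 1.330): cos²i = 0.09611 → i = 71.940°, r = 45.630°, D_min = 230.101°, rainbow angle = 50.101°.
Angular width = |53.478° − 50.101°| = 3.377°.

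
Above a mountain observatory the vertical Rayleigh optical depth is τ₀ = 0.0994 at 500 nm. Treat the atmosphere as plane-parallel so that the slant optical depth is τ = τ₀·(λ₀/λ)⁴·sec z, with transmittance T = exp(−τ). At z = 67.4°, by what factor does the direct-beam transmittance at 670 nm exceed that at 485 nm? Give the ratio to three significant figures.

1.24

Airmass: sec 67.4° = 2.6022.
τ(670 nm) = 0.0994 × (500/670)⁴ × 2.6022 = 0.0994 × 0.3102 × 2.6022 = 0.0802.
τ(485 nm) = 0.0994 × (500/485)⁴ × 2.6022 = 0.0994 × 1.1296 × 2.6022 = 0.2922.
T(670)/T(485) = exp(τ_B − τ_A) = exp(0.2119) = 1.2361.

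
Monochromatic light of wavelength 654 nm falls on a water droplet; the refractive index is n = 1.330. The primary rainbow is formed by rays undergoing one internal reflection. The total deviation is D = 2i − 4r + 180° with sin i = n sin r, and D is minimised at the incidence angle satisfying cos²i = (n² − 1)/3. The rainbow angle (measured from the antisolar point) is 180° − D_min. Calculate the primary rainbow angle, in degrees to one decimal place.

cos²i = (1.76890 − 1)/3 = 0.25630; i = arccos(0.50626) = 59.585°.
sin r = sin 59.585°/1.330 = 0.64841; r = 40.422°.
D_min = 2·59.585° − 4·40.422° + 180° = 137.484°.
Rainbow angle = 180° − D_min = 42.516°.

42.5°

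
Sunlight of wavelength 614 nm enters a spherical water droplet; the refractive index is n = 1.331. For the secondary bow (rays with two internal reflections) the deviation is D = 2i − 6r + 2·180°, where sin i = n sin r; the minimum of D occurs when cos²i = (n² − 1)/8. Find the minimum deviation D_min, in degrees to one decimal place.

cos²i = (1.77156 − 1)/8 = 0.09645; i = arccos(0.31056) = 71.907°.
sin r = sin 71.907°/1.331 = 0.71417; r = 45.575°.
D_min = 2·71.907° − 6·45.575° + 360° = 230.365°.

230.4°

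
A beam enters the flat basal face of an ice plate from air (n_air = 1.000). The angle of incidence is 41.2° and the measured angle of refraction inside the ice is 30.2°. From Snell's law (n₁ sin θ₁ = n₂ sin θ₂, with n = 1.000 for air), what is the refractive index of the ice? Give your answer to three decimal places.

1.309

n = sin θ_i / sin θ_r = sin 41.2° / sin 30.2° = 0.6587 / 0.5030 = 1.3095.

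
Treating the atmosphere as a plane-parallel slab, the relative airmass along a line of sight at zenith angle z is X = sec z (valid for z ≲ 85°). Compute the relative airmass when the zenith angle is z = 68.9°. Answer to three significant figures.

2.78

X = sec z = 1/cos 68.9° = 1/0.3600 = 2.7778.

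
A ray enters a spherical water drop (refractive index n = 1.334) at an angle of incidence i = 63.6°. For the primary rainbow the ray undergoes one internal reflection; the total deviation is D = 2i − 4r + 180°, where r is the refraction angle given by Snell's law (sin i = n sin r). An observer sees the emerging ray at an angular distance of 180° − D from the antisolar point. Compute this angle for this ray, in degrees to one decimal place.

41.5°

sin r = sin 63.6° / 1.334 = 0.8957/1.334 = 0.6714; r = 42.18°.
D = 2·63.6° − 4·42.18° + 180° = 127.20° − 168.72° + 180° = 138.48°.
Angle from antisolar point = 180° − D = 41.52°.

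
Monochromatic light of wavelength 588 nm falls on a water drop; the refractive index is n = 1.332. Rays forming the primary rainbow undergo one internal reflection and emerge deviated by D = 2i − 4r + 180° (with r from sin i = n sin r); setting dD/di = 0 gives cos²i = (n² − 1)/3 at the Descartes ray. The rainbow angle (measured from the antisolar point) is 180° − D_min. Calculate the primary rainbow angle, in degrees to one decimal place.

42.2°

cos²i = (1.77422 − 1)/3 = 0.25807; i = arccos(0.50801) = 59.469°.
sin r = sin 59.469°/1.332 = 0.64666; r = 40.290°.
D_min = 2·59.469° − 4·40.290° + 180° = 137.776°.
Rainbow angle = 180° − D_min = 42.224°.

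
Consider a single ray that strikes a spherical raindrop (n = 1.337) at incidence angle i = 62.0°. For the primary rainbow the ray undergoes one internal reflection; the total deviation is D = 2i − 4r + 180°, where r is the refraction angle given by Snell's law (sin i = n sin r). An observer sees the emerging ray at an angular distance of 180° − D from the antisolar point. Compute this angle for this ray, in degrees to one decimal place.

41.3°

sin r = sin 62.0° / 1.337 = 0.8829/1.337 = 0.6604; r = 41.33°.
D = 2·62.0° − 4·41.33° + 180° = 124.00° − 165.32° + 180° = 138.68°.
Angle from antisolar point = 180° − D = 41.32°.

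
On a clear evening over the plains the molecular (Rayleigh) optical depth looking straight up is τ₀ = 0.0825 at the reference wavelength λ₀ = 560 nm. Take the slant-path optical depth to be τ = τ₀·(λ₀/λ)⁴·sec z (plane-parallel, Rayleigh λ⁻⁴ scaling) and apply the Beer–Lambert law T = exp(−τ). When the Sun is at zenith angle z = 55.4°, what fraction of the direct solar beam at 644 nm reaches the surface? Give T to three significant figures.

sec 55.4° = 1.7610.
τ = 0.0825 × (560/644)⁴ × 1.7610 = 0.0825 × 0.5718 × 1.7610 = 0.0831.
T = exp(−0.0831) = 0.9203.

0.920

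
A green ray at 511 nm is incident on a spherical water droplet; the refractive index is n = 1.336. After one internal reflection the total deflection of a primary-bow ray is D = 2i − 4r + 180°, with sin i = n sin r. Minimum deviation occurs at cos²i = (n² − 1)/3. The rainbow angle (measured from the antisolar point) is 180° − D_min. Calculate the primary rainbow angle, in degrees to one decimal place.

cos²i = (1.78490 − 1)/3 = 0.26163; i = arccos(0.51150) = 59.236°.
sin r = sin 59.236°/1.336 = 0.64318; r = 40.029°.
D_min = 2·59.236° − 4·40.029° + 180° = 138.356°.
Rainbow angle = 180° − D_min = 41.644°.

41.6°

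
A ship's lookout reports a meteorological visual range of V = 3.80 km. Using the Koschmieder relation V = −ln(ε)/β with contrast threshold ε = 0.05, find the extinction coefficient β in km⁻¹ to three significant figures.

β = −ln(0.05) / V = 2.996 / 3.80 = 0.7884 km⁻¹.

0.788 km⁻¹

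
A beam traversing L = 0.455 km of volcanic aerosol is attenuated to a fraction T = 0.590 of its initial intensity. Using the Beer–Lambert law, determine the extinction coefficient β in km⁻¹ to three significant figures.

Beer–Lambert: T = exp(−βL) ⇒ β = −ln(T)/L = −ln(0.590)/0.455 = 0.5276/0.455 = 1.16 km⁻¹.

1.16 km⁻¹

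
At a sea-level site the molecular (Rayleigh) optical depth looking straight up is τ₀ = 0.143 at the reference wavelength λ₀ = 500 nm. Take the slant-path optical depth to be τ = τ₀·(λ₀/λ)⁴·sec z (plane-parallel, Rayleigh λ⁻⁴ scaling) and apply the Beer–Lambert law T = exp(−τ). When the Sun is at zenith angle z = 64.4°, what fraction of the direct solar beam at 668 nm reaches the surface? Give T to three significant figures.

sec 64.4° = 2.3144.
τ = 0.143 × (500/668)⁴ × 2.3144 = 0.143 × 0.3139 × 2.3144 = 0.1039.
T = exp(−0.1039) = 0.9013.

0.901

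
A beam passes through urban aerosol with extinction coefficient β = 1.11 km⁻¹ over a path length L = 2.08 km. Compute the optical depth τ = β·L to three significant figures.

2.31

τ = β·L = 1.11 × 2.08 = 2.3088.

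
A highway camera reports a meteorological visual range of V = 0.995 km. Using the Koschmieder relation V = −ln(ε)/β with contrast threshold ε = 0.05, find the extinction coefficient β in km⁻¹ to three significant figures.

3.01 km⁻¹

β = −ln(0.05) / V = 2.996 / 0.995 = 3.0108 km⁻¹.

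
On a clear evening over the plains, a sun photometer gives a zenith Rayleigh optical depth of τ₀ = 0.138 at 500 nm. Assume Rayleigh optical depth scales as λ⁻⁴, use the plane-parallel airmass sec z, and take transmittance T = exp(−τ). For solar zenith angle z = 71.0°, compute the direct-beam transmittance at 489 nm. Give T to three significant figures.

sec 71.0° = 3.0716.
τ = 0.138 × (500/489)⁴ × 3.0716 = 0.138 × 1.0931 × 3.0716 = 0.4633.
T = exp(−0.4633) = 0.6292.

0.629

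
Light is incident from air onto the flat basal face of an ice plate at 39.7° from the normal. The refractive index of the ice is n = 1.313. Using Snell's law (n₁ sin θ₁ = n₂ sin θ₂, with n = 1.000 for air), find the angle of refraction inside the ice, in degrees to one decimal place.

Snell: sin θ_r = sin θ_i / n = sin 39.7° / 1.313 = 0.6388 / 1.313 = 0.4865.
θ_r = arcsin(0.4865) = 29.11°.

29.1°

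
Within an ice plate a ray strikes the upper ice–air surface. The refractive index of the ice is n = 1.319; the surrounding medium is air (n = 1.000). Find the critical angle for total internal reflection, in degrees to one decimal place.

49.3°

sin θ_c = n_air / n = 1.000 / 1.319 = 0.7582.
θ_c = arcsin(0.7582) = 49.30°.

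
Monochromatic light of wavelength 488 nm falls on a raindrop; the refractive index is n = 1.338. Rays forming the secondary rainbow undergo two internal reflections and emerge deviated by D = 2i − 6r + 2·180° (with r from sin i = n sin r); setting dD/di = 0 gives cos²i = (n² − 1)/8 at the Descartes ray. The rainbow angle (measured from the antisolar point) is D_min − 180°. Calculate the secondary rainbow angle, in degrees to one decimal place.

52.2°

cos²i = (1.79024 − 1)/8 = 0.09878; i = arccos(0.31429) = 71.682°.
sin r = sin 71.682°/1.338 = 0.70951; r = 45.195°.
D_min = 2·71.682° − 6·45.195° + 360° = 232.193°.
Rainbow angle = D_min − 180° = 52.193°.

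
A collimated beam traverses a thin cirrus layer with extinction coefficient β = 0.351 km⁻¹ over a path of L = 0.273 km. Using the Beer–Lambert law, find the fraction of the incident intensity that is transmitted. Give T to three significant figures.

τ = β·L = 0.351 × 0.273 = 0.0958.
T = exp(−0.0958) = 0.9086.

0.909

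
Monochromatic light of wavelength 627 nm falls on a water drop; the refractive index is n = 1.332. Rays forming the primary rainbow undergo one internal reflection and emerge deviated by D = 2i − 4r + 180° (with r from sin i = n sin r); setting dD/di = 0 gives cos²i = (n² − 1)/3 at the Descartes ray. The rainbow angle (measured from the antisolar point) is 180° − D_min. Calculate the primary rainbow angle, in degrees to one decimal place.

cos²i = (1.77422 − 1)/3 = 0.25807; i = arccos(0.50801) = 59.469°.
sin r = sin 59.469°/1.332 = 0.64666; r = 40.290°.
D_min = 2·59.469° − 4·40.290° + 180° = 137.776°.
Rainbow angle = 180° − D_min = 42.224°.

42.2°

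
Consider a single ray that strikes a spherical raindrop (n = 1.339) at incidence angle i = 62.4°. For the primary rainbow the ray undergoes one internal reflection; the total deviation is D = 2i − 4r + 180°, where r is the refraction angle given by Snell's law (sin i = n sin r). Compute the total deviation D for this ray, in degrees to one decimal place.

139.0°

sin r = sin 62.4° / 1.339 = 0.8862/1.339 = 0.6618; r = 41.44°.
D = 2·62.4° − 4·41.44° + 180° = 124.80° − 165.76° + 180° = 139.04°.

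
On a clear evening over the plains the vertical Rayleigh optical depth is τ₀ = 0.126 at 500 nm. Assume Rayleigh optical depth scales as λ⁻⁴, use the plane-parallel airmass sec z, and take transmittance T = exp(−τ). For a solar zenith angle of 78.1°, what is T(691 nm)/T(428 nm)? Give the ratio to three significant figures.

2.64

Airmass: sec 78.1° = 4.8496.
τ(691 nm) = 0.126 × (500/691)⁴ × 4.8496 = 0.126 × 0.2741 × 4.8496 = 0.1675.
τ(428 nm) = 0.126 × (500/428)⁴ × 4.8496 = 0.126 × 1.8625 × 4.8496 = 1.1381.
T(691)/T(428) = exp(τ_B − τ_A) = exp(0.9706) = 2.6395.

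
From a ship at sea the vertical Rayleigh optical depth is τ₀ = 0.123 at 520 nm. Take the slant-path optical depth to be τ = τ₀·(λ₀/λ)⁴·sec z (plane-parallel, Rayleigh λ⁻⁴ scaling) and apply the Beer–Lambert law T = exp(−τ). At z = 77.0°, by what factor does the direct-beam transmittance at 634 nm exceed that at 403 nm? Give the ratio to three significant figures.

Airmass: sec 77.0° = 4.4454.
τ(634 nm) = 0.123 × (520/634)⁴ × 4.4454 = 0.123 × 0.4525 × 4.4454 = 0.2474.
τ(403 nm) = 0.123 × (520/403)⁴ × 4.4454 = 0.123 × 2.7720 × 4.4454 = 1.5157.
T(634)/T(403) = exp(τ_B − τ_A) = exp(1.2682) = 3.5546.

3.55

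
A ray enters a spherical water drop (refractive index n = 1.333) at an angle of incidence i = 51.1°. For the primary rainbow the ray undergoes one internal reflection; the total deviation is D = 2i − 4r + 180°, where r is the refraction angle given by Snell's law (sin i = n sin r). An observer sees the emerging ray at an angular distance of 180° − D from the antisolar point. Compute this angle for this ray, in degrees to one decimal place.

40.7°

sin r = sin 51.1° / 1.333 = 0.7782/1.333 = 0.5838; r = 35.72°.
D = 2·51.1° − 4·35.72° + 180° = 102.20° − 142.88° + 180° = 139.32°.
Angle from antisolar point = 180° − D = 40.68°.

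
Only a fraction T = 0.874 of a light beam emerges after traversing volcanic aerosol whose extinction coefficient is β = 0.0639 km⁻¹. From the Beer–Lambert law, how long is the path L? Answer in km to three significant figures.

2.11 km

Beer–Lambert: T = exp(−βL) ⇒ L = −ln(T)/β = −ln(0.874)/0.0639 = 0.1347/0.0639 = 2.108 km.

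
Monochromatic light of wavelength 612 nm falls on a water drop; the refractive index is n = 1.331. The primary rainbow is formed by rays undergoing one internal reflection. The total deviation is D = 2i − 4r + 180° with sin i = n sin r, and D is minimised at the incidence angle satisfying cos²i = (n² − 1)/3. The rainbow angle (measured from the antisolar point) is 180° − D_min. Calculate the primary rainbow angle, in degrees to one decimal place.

42.4°

cos²i = (1.77156 − 1)/3 = 0.25719; i = arccos(0.50714) = 59.527°.
sin r = sin 59.527°/1.331 = 0.64753; r = 40.356°.
D_min = 2·59.527° − 4·40.356° + 180° = 137.630°.
Rainbow angle = 180° − D_min = 42.370°.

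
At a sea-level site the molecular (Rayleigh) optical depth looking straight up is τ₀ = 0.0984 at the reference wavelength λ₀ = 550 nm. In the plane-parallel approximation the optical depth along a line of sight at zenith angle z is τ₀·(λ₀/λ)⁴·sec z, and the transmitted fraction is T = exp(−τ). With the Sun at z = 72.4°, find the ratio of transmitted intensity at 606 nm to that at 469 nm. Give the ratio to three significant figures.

1.48

Airmass: sec 72.4° = 3.3072.
τ(606 nm) = 0.0984 × (550/606)⁴ × 3.3072 = 0.0984 × 0.6785 × 3.3072 = 0.2208.
τ(469 nm) = 0.0984 × (550/469)⁴ × 3.3072 = 0.0984 × 1.8913 × 3.3072 = 0.6155.
T(606)/T(469) = exp(τ_B − τ_A) = exp(0.3947) = 1.4839.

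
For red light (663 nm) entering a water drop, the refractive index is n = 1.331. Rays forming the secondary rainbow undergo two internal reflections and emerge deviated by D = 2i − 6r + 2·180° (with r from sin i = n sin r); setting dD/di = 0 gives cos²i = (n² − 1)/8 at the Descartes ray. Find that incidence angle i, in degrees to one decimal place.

cos²i = (1.331² − 1)/8 = (1.77156 − 1)/8 = 0.09645.
cos i = 0.31056, so i = 71.907°.

71.9°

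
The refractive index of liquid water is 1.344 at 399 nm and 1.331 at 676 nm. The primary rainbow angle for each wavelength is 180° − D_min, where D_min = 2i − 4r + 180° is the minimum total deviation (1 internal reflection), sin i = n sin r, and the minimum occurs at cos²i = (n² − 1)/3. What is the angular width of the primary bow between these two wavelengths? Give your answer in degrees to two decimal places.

1.86°

At 399 nm (n = 1.344): cos²i = 0.26878 → i = 58.772°, r = 39.512°, D_min = 139.495°, rainbow angle = 40.505°.
At 676 nm (n = 1.331): cos²i = 0.25719 → i = 59.527°, r = 40.356°, D_min = 137.630°, rainbow angle = 42.370°.
Angular width = |40.505° − 42.370°| = 1.865°.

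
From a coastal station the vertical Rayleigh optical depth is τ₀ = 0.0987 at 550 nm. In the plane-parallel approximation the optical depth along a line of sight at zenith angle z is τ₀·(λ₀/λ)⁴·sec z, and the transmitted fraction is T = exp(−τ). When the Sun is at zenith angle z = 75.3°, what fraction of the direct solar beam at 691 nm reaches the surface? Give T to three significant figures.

sec 75.3° = 3.9408.
τ = 0.0987 × (550/691)⁴ × 3.9408 = 0.0987 × 0.4014 × 3.9408 = 0.1561.
T = exp(−0.1561) = 0.8555.

0.855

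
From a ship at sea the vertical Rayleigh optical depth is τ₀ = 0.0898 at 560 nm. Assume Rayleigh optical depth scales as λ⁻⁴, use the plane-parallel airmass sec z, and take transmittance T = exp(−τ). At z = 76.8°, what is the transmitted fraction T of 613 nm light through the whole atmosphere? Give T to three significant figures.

0.760

sec 76.8° = 4.3792.
τ = 0.0898 × (560/613)⁴ × 4.3792 = 0.0898 × 0.6965 × 4.3792 = 0.2739.
T = exp(−0.2739) = 0.7604.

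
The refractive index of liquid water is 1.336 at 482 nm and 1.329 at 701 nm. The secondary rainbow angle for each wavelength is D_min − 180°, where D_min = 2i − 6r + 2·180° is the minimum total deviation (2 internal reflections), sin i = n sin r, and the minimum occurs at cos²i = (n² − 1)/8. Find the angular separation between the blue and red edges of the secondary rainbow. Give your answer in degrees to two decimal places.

1.84°

At 482 nm (n = 1.336): cos²i = 0.09811 → i = 71.746°, r = 45.303°, D_min = 231.674°, rainbow angle = 51.674°.
At 701 nm (n = 1.329): cos²i = 0.09578 → i = 71.972°, r = 45.685°, D_min = 229.837°, rainbow angle = 49.837°.
Angular width = |51.674° − 49.837°| = 1.837°.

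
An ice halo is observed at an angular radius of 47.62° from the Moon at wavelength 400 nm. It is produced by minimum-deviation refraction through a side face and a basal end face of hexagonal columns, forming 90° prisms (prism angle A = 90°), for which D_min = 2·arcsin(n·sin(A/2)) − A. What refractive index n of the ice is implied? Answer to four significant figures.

Rearranging: n = sin((D_min + A)/2) / sin(A/2).
(D_min + A)/2 = (47.62° + 90°)/2 = 68.810°.
n = sin 68.810° / sin 45° = 0.9324 / 0.7071 = 1.3186.

1.319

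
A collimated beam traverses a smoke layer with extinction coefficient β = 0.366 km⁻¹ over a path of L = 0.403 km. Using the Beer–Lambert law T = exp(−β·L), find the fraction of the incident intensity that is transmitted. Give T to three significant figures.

0.863

τ = β·L = 0.366 × 0.403 = 0.1475.
T = exp(−0.1475) = 0.8629.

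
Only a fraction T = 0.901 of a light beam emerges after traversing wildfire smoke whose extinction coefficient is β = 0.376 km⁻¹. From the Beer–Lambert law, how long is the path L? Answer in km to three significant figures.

0.277 km

Beer–Lambert: T = exp(−βL) ⇒ L = −ln(T)/β = −ln(0.901)/0.376 = 0.1043/0.376 = 0.2773 km.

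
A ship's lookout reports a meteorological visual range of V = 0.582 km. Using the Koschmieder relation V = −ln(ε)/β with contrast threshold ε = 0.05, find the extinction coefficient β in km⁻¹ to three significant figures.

β = −ln(0.05) / V = 2.996 / 0.582 = 5.1473 km⁻¹.

5.15 km⁻¹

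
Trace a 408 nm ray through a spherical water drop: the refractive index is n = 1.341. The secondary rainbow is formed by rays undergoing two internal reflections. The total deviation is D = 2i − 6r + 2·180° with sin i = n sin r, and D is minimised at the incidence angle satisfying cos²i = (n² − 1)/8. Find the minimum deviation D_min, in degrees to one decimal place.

cos²i = (1.79828 − 1)/8 = 0.09979; i = arccos(0.31589) = 71.586°.
sin r = sin 71.586°/1.341 = 0.70753; r = 45.034°.
D_min = 2·71.586° − 6·45.034° + 360° = 232.966°.

233.0°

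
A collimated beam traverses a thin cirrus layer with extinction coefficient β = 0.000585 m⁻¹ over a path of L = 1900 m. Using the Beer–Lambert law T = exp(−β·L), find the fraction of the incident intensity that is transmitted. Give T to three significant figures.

0.329

τ = β·L = 0.000585 × 1900 = 1.1115.
T = exp(−1.1115) = 0.3291.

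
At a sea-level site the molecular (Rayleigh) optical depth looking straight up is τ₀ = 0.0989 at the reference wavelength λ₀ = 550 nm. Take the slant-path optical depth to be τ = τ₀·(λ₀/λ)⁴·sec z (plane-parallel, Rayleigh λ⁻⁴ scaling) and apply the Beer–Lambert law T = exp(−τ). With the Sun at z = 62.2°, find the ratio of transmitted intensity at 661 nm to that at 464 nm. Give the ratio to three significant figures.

Airmass: sec 62.2° = 2.1441.
τ(661 nm) = 0.0989 × (550/661)⁴ × 2.1441 = 0.0989 × 0.4793 × 2.1441 = 0.1016.
τ(464 nm) = 0.0989 × (550/464)⁴ × 2.1441 = 0.0989 × 1.9741 × 2.1441 = 0.4186.
T(661)/T(464) = exp(τ_B − τ_A) = exp(0.3170) = 1.3730.

1.37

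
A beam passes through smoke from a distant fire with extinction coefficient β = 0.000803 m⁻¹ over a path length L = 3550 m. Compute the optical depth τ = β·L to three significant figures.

2.85

τ = β·L = 0.000803 × 3550 = 2.8506.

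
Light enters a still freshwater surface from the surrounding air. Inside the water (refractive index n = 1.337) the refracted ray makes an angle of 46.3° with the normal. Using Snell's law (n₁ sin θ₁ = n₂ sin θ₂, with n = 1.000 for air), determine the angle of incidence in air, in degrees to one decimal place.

Snell: sin θ_i = n · sin θ_r = 1.337 × sin 46.3° = 1.337 × 0.7230 = 0.9666.
θ_i = arcsin(0.9666) = 75.15°.

75.2°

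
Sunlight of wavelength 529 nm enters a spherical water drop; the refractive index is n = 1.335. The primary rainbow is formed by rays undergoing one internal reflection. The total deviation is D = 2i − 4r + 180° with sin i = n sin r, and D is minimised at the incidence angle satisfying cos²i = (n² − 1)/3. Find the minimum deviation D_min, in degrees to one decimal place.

138.2°

cos²i = (1.78222 − 1)/3 = 0.26074; i = arccos(0.51063) = 59.294°.
sin r = sin 59.294°/1.335 = 0.64405; r = 40.094°.
D_min = 2·59.294° − 4·40.094° + 180° = 138.212°.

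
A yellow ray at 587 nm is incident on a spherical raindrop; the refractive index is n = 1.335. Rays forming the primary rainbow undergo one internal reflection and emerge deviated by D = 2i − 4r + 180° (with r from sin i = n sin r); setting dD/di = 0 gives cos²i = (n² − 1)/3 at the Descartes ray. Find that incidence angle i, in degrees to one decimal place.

59.3°

cos²i = (1.335² − 1)/3 = (1.78222 − 1)/3 = 0.26074.
cos i = 0.51063, so i = 59.294°.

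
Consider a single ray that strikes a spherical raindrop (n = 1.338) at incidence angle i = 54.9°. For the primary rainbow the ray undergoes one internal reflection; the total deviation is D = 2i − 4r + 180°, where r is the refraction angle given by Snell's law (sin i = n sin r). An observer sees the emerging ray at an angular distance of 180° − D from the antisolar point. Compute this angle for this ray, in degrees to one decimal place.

41.0°

sin r = sin 54.9° / 1.338 = 0.8181/1.338 = 0.6115; r = 37.70°.
D = 2·54.9° − 4·37.70° + 180° = 109.80° − 150.78° + 180° = 139.02°.
Angle from antisolar point = 180° − D = 40.98°.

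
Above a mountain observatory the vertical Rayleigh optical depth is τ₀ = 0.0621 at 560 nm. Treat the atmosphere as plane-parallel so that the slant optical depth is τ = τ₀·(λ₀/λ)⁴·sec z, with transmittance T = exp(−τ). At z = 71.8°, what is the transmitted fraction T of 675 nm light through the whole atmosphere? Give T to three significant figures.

0.910

sec 71.8° = 3.2017.
τ = 0.0621 × (560/675)⁴ × 3.2017 = 0.0621 × 0.4737 × 3.2017 = 0.0942.
T = exp(−0.0942) = 0.9101.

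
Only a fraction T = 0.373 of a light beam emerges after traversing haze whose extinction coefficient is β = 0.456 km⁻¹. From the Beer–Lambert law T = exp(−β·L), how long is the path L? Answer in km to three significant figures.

Beer–Lambert: T = exp(−βL) ⇒ L = −ln(T)/β = −ln(0.373)/0.456 = 0.9862/0.456 = 2.163 km.

2.16 km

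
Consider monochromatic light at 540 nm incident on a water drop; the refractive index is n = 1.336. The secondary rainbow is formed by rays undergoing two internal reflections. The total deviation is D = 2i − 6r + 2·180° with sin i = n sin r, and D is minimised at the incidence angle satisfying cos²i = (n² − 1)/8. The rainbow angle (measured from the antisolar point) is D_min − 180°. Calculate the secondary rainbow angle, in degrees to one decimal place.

cos²i = (1.78490 − 1)/8 = 0.09811; i = arccos(0.31323) = 71.746°.
sin r = sin 71.746°/1.336 = 0.71084; r = 45.303°.
D_min = 2·71.746° − 6·45.303° + 360° = 231.674°.
Rainbow angle = D_min − 180° = 51.674°.

51.7°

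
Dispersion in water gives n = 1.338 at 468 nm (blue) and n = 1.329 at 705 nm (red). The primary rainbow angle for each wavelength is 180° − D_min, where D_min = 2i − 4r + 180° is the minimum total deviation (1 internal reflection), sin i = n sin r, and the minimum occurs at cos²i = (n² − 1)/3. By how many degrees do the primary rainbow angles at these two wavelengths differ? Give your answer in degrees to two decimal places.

1.31°

At 468 nm (n = 1.338): cos²i = 0.26341 → i = 59.120°, r = 39.899°, D_min = 138.643°, rainbow angle = 41.357°.
At 705 nm (n = 1.329): cos²i = 0.25541 → i = 59.643°, r = 40.487°, D_min = 137.337°, rainbow angle = 42.663°.
Angular width = |41.357° − 42.663°| = 1.307°.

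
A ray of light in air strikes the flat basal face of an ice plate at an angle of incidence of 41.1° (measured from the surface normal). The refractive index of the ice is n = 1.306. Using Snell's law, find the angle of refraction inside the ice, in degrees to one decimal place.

Snell: sin θ_r = sin θ_i / n = sin 41.1° / 1.306 = 0.6574 / 1.306 = 0.5034.
θ_r = arcsin(0.5034) = 30.22°.

30.2°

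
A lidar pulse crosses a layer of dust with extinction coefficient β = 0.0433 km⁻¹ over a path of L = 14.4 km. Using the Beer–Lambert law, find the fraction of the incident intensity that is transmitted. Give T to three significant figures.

τ = β·L = 0.0433 × 14.4 = 0.6235.
T = exp(−0.6235) = 0.5361.

0.536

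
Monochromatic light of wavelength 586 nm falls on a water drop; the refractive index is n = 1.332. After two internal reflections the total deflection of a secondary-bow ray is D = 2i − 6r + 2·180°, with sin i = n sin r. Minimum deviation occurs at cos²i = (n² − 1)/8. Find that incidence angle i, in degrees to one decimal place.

71.9°

cos²i = (1.332² − 1)/8 = (1.77422 − 1)/8 = 0.09678.
cos i = 0.31109, so i = 71.875°.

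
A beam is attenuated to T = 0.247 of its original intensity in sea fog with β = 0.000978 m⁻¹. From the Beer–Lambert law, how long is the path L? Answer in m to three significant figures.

1430 m

Beer–Lambert: T = exp(−βL) ⇒ L = −ln(T)/β = −ln(0.247)/0.000978 = 1.3984/0.000978 = 1430 m.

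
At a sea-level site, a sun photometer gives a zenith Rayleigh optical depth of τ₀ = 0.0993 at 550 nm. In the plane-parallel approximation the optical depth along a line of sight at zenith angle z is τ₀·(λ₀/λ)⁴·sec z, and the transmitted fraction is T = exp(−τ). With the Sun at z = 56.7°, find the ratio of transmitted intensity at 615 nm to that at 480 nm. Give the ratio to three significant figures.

1.22

Airmass: sec 56.7° = 1.8214.
τ(615 nm) = 0.0993 × (550/615)⁴ × 1.8214 = 0.0993 × 0.6397 × 1.8214 = 0.1157.
τ(480 nm) = 0.0993 × (550/480)⁴ × 1.8214 = 0.0993 × 1.7238 × 1.8214 = 0.3118.
T(615)/T(480) = exp(τ_B − τ_A) = exp(0.1961) = 1.2166.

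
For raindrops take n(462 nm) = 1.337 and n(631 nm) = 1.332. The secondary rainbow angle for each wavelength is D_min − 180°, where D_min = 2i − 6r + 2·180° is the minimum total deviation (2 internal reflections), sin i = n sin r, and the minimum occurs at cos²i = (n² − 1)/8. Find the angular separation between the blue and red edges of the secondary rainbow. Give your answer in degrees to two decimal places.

At 462 nm (n = 1.337): cos²i = 0.09845 → i = 71.714°, r = 45.249°, D_min = 231.934°, rainbow angle = 51.934°.
At 631 nm (n = 1.332): cos²i = 0.09678 → i = 71.875°, r = 45.520°, D_min = 230.628°, rainbow angle = 50.628°.
Angular width = |51.934° − 50.628°| = 1.305°.

1.31°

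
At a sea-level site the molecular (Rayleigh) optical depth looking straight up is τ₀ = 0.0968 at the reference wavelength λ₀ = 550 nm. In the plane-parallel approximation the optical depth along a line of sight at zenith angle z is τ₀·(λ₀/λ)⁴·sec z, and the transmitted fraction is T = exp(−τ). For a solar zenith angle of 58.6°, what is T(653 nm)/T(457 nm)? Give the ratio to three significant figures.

1.34

Airmass: sec 58.6° = 1.9194.
τ(653 nm) = 0.0968 × (550/653)⁴ × 1.9194 = 0.0968 × 0.5033 × 1.9194 = 0.0935.
τ(457 nm) = 0.0968 × (550/457)⁴ × 1.9194 = 0.0968 × 2.0979 × 1.9194 = 0.3898.
T(653)/T(457) = exp(τ_B − τ_A) = exp(0.2963) = 1.3448.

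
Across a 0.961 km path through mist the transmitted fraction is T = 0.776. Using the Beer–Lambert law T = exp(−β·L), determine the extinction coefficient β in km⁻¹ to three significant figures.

Beer–Lambert: T = exp(−βL) ⇒ β = −ln(T)/L = −ln(0.776)/0.961 = 0.2536/0.961 = 0.2639 km⁻¹.

0.264 km⁻¹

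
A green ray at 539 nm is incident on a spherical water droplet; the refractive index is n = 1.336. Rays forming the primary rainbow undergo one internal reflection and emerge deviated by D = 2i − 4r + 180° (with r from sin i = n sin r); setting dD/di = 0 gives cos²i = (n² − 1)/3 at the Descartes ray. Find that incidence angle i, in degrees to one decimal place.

59.2°

cos²i = (1.336² − 1)/3 = (1.78490 − 1)/3 = 0.26163.
cos i = 0.51150, so i = 59.236°.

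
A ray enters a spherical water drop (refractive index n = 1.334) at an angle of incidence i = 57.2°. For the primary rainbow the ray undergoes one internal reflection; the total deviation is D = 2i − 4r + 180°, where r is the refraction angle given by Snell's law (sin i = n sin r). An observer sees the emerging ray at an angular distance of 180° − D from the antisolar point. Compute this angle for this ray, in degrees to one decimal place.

41.8°

sin r = sin 57.2° / 1.334 = 0.8406/1.334 = 0.6301; r = 39.06°.
D = 2·57.2° − 4·39.06° + 180° = 114.40° − 156.23° + 180° = 138.17°.
Angle from antisolar point = 180° − D = 41.83°.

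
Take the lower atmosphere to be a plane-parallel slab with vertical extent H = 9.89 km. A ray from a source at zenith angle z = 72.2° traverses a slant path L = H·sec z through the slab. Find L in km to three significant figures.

32.4 km

sec z = 1/cos 72.2° = 3.2712.
L = 9.89 × 3.2712 = 32.352 km.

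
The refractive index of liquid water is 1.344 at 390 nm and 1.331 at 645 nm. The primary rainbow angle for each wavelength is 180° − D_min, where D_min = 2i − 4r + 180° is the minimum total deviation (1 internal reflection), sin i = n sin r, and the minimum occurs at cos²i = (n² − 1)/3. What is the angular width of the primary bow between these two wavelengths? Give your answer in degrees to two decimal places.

1.86°

At 390 nm (n = 1.344): cos²i = 0.26878 → i = 58.772°, r = 39.512°, D_min = 139.495°, rainbow angle = 40.505°.
At 645 nm (n = 1.331): cos²i = 0.25719 → i = 59.527°, r = 40.356°, D_min = 137.630°, rainbow angle = 42.370°.
Angular width = |40.505° − 42.370°| = 1.865°.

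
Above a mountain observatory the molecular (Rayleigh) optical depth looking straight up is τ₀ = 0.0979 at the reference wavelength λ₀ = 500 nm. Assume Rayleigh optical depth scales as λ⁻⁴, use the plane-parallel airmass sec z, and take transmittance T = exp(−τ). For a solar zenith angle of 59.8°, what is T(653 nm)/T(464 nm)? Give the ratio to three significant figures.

1.22

Airmass: sec 59.8° = 1.9880.
τ(653 nm) = 0.0979 × (500/653)⁴ × 1.9880 = 0.0979 × 0.3437 × 1.9880 = 0.0669.
τ(464 nm) = 0.0979 × (500/464)⁴ × 1.9880 = 0.0979 × 1.3484 × 1.9880 = 0.2624.
T(653)/T(464) = exp(τ_B − τ_A) = exp(0.1955) = 1.2159.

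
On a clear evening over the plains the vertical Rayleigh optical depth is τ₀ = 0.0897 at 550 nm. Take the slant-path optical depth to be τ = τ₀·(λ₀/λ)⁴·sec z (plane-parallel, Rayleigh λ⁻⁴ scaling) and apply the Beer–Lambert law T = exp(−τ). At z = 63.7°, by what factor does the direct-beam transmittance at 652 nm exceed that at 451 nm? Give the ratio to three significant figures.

1.41

Airmass: sec 63.7° = 2.2570.
τ(652 nm) = 0.0897 × (550/652)⁴ × 2.2570 = 0.0897 × 0.5064 × 2.2570 = 0.1025.
τ(451 nm) = 0.0897 × (550/451)⁴ × 2.2570 = 0.0897 × 2.2118 × 2.2570 = 0.4478.
T(652)/T(451) = exp(τ_B − τ_A) = exp(0.3453) = 1.4124.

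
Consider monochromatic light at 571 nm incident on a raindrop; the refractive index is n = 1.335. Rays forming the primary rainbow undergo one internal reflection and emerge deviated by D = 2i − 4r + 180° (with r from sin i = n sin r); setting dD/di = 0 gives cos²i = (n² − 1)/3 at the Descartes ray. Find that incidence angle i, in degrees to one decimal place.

cos²i = (1.335² − 1)/3 = (1.78222 − 1)/3 = 0.26074.
cos i = 0.51063, so i = 59.294°.

59.3°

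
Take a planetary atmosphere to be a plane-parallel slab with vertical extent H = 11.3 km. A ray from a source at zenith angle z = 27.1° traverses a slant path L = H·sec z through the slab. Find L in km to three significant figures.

12.7 km

sec z = 1/cos 27.1° = 1.1233.
L = 11.3 × 1.1233 = 12.694 km.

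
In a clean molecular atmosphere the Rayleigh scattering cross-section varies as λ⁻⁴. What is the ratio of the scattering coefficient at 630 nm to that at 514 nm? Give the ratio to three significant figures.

0.443

Rayleigh scattering ∝ λ⁻⁴, so the ratio of coefficients is the inverse fourth power of the wavelength ratio.
σ(630)/σ(514) = (514/630)⁴ = (0.8159)⁴ = 0.4431.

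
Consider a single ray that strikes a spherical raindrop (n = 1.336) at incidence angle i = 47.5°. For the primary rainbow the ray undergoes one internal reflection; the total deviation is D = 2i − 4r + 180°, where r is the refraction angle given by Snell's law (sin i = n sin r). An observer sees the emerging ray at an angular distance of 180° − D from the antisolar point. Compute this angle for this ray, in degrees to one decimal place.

sin r = sin 47.5° / 1.336 = 0.7373/1.336 = 0.5519; r = 33.49°.
D = 2·47.5° − 4·33.49° + 180° = 95.00° − 133.98° + 180° = 141.02°.
Angle from antisolar point = 180° − D = 38.98°.

39.0°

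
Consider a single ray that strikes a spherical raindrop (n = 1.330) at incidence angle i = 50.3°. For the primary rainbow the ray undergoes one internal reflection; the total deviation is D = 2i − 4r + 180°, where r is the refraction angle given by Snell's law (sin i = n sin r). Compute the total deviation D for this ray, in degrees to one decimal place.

sin r = sin 50.3° / 1.330 = 0.7694/1.330 = 0.5785; r = 35.34°.
D = 2·50.3° − 4·35.34° + 180° = 100.60° − 141.38° + 180° = 139.22°.

139.2°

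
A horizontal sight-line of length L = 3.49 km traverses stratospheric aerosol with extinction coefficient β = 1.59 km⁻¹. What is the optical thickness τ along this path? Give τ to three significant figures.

τ = β·L = 1.59 × 3.49 = 5.5491.

5.55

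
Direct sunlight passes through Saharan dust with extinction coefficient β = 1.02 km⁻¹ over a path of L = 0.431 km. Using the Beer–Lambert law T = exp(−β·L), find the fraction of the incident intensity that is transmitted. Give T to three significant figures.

0.644

τ = β·L = 1.02 × 0.431 = 0.4396.
T = exp(−0.4396) = 0.6443.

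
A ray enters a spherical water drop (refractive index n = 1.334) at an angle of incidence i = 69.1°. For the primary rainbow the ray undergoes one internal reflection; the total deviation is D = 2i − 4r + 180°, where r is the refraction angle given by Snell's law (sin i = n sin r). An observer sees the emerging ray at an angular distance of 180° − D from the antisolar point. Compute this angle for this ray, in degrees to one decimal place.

sin r = sin 69.1° / 1.334 = 0.9342/1.334 = 0.7003; r = 44.45°.
D = 2·69.1° − 4·44.45° + 180° = 138.20° − 177.81° + 180° = 140.39°.
Angle from antisolar point = 180° − D = 39.61°.

39.6°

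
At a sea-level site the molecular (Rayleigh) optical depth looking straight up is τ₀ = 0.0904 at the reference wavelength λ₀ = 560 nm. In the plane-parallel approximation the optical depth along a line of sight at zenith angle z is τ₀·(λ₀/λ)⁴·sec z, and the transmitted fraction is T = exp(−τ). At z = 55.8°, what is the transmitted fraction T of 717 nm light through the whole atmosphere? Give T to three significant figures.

sec 55.8° = 1.7791.
τ = 0.0904 × (560/717)⁴ × 1.7791 = 0.0904 × 0.3721 × 1.7791 = 0.0598.
T = exp(−0.0598) = 0.9419.

0.942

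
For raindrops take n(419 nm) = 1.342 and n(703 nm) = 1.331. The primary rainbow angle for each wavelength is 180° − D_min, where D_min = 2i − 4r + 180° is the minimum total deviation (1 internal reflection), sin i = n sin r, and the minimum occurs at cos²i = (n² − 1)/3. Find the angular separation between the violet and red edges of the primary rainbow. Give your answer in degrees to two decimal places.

At 419 nm (n = 1.342): cos²i = 0.26699 → i = 58.888°, r = 39.641°, D_min = 139.213°, rainbow angle = 40.787°.
At 703 nm (n = 1.331): cos²i = 0.25719 → i = 59.527°, r = 40.356°, D_min = 137.630°, rainbow angle = 42.370°.
Angular width = |40.787° − 42.370°| = 1.583°.

1.58°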